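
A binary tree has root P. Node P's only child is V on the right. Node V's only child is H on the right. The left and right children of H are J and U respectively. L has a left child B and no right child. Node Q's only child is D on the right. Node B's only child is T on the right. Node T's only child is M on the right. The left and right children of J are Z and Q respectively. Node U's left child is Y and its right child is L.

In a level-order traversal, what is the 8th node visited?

Level-order visits nodes level by level from the root, left to right within each level.
Level 0: P
Level 1: V
Level 2: H
Level 3: J, U
Level 4: Z, Q, Y, L
Level 5: D, B
Level 6: T
Level 7: M
Full level-order sequence: P, V, H, J, U, Z, Q, Y, L, D, B, T, M.

Y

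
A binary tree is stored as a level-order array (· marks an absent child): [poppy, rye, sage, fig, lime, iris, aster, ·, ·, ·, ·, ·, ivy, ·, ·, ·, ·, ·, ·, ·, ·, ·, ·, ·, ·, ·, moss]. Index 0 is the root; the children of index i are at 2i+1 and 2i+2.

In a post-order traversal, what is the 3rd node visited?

rye

Post-order visits the left subtree, then the right subtree, then the node.
At poppy: go left to rye.
  At rye: go left to fig.
    fig is a leaf — visit fig.
  At rye: go right to lime.
    lime is a leaf — visit lime.
  Visit rye.
At poppy: go right to sage.
  At sage: go left to iris.
    At iris: no left child.
    At iris: go right to ivy.
      At ivy: no left child.
      At ivy: go right to moss.
        moss is a leaf — visit moss.
      Visit ivy.
    Visit iris.
  At sage: go right to aster.
    aster is a leaf — visit aster.
  Visit sage.
Visit poppy.
Full post-order sequence: fig, lime, rye, moss, ivy, iris, aster, sage, poppy.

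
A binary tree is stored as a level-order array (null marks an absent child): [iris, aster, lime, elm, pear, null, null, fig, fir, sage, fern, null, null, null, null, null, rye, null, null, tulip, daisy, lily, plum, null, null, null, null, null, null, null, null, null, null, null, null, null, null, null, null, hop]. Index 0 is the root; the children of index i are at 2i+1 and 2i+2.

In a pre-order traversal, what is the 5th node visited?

Pre-order visits the node, then its left subtree, then its right subtree.
Visit iris.
At iris: go left to aster.
  Visit aster.
  At aster: go left to elm.
    Visit elm.
    At elm: go left to fig.
      Visit fig.
      At fig: no left child.
      At fig: go right to rye.
        rye is a leaf — visit rye.
    At elm: go right to fir.
      fir is a leaf — visit fir.
  At aster: go right to pear.
    Visit pear.
    At pear: go left to sage.
      Visit sage.
      At sage: go left to tulip.
        Visit tulip.
        At tulip: go left to hop.
          hop is a leaf — visit hop.
        At tulip: no right child.
      At sage: go right to daisy.
        daisy is a leaf — visit daisy.
    At pear: go right to fern.
      Visit fern.
      At fern: go left to lily.
        lily is a leaf — visit lily.
      At fern: go right to plum.
        plum is a leaf — visit plum.
At iris: go right to lime.
  lime is a leaf — visit lime.
Full pre-order sequence: iris, aster, elm, fig, rye, fir, pear, sage, tulip, hop, daisy, fern, lily, plum, lime.

rye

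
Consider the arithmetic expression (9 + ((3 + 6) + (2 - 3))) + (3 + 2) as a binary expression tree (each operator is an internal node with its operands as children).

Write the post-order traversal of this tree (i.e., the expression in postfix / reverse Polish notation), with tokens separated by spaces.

9 3 6 + 2 3 - + + 3 2 + +

Post-order on an expression tree gives postfix notation: for each operator, emit left operand, right operand, then the operator.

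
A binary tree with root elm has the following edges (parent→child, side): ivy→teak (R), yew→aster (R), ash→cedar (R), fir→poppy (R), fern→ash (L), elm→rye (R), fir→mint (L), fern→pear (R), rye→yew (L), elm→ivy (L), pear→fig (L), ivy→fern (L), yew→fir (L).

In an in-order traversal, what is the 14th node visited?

In-order visits the left subtree, then the node, then the right subtree.
At elm: go left to ivy.
  At ivy: go left to fern.
    At fern: go left to ash.
      At ash: no left child.
      Visit ash.
      At ash: go right to cedar.
        cedar is a leaf — visit cedar.
    Visit fern.
    At fern: go right to pear.
      At pear: go left to fig.
        fig is a leaf — visit fig.
      Visit pear.
      At pear: no right child.
  Visit ivy.
  At ivy: go right to teak.
    teak is a leaf — visit teak.
Visit elm.
At elm: go right to rye.
  At rye: go left to yew.
    At yew: go left to fir.
      At fir: go left to mint.
        mint is a leaf — visit mint.
      Visit fir.
      At fir: go right to poppy.
        poppy is a leaf — visit poppy.
    Visit yew.
    At yew: go right to aster.
      aster is a leaf — visit aster.
  Visit rye.
  At rye: no right child.
Full in-order sequence: ash, cedar, fern, fig, pear, ivy, teak, elm, mint, fir, poppy, yew, aster, rye.

rye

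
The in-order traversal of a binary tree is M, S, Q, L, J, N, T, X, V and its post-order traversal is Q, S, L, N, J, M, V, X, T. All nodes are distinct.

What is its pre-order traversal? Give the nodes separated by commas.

The last element of post-order is the root; it splits in-order into left and right subtrees.
Root T: left subtree has 6 nodes {M, S, Q, L, J, N}, right has 2 {X, V}.
  Root M: left subtree has 0 nodes { }, right has 5 {S, Q, L, J, N}.
    Root J: left subtree has 3 nodes {S, Q, L}, right has 1 {N}.
      Root L: left subtree has 2 nodes {S, Q}, right has 0 { }.
        Root S: left subtree has 0 nodes { }, right has 1 {Q}.
  Root X: left subtree has 0 nodes { }, right has 1 {V}.

T, M, J, L, S, Q, N, X, V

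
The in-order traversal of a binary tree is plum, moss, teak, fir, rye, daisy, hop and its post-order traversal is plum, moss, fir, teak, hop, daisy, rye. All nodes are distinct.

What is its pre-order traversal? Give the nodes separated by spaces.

rye teak moss plum fir daisy hop

The last element of post-order is the root; it splits in-order into left and right subtrees.
Root rye: left subtree has 4 nodes {plum, moss, teak, fir}, right has 2 {daisy, hop}.
  Root teak: left subtree has 2 nodes {plum, moss}, right has 1 {fir}.
    Root moss: left subtree has 1 node {plum}, right has 0 { }.
  Root daisy: left subtree has 0 nodes { }, right has 1 {hop}.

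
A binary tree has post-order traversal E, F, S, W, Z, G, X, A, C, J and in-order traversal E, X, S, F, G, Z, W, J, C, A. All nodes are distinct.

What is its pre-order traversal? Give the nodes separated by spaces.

J X E G S F Z W C A

The last element of post-order is the root; it splits in-order into left and right subtrees.
Root J: left subtree has 7 nodes {E, X, S, F, G, Z, W}, right has 2 {C, A}.
  Root X: left subtree has 1 node {E}, right has 5 {S, F, G, Z, W}.
    Root G: left subtree has 2 nodes {S, F}, right has 2 {Z, W}.
      Root S: left subtree has 0 nodes { }, right has 1 {F}.
      Root Z: left subtree has 0 nodes { }, right has 1 {W}.
  Root C: left subtree has 0 nodes { }, right has 1 {A}.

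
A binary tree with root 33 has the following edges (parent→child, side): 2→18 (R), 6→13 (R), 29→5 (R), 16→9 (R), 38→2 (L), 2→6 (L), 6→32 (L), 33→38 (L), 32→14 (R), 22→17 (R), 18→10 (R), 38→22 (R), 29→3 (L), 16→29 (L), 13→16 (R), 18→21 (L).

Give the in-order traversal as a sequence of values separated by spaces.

In-order visits the left subtree, then the node, then the right subtree.
At 33: go left to 38.
  At 38: go left to 2.
    At 2: go left to 6.
      At 6: go left to 32.
        At 32: no left child.
        Visit 32.
        At 32: go right to 14.
          14 is a leaf — visit 14.
      Visit 6.
      At 6: go right to 13.
        At 13: no left child.
        Visit 13.
        At 13: go right to 16.
          At 16: go left to 29.
            At 29: go left to 3.
              3 is a leaf — visit 3.
            Visit 29.
            At 29: go right to 5.
              5 is a leaf — visit 5.
          Visit 16.
          At 16: go right to 9.
            9 is a leaf — visit 9.
    Visit 2.
    At 2: go right to 18.
      At 18: go left to 21.
        21 is a leaf — visit 21.
      Visit 18.
      At 18: go right to 10.
        10 is a leaf — visit 10.
  Visit 38.
  At 38: go right to 22.
    At 22: no left child.
    Visit 22.
    At 22: go right to 17.
      17 is a leaf — visit 17.
Visit 33.
At 33: no right child.

32 14 6 13 3 29 5 16 9 2 21 18 10 38 22 17 33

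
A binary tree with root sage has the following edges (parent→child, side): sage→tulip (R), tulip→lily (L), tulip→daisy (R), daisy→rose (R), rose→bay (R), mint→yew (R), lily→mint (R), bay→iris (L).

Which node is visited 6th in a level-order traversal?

rose

Level-order visits nodes level by level from the root, left to right within each level.
Level 0: sage
Level 1: tulip
Level 2: lily, daisy
Level 3: mint, rose
Level 4: yew, bay
Level 5: iris
Full level-order sequence: sage, tulip, lily, daisy, mint, rose, yew, bay, iris.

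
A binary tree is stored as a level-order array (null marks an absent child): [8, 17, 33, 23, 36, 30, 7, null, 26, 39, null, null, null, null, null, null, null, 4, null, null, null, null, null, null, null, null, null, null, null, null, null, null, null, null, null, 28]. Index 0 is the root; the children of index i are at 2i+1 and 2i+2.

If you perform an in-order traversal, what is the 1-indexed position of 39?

6

In-order visits the left subtree, then the node, then the right subtree.
At 8: go left to 17.
  At 17: go left to 23.
    At 23: no left child.
    Visit 23.
    At 23: go right to 26.
      At 26: go left to 4.
        At 4: go left to 28.
          28 is a leaf — visit 28.
        Visit 4.
        At 4: no right child.
      Visit 26.
      At 26: no right child.
  Visit 17.
  At 17: go right to 36.
    At 36: go left to 39.
      39 is a leaf — visit 39.
    Visit 36.
    At 36: no right child.
Visit 8.
At 8: go right to 33.
  At 33: go left to 30.
    30 is a leaf — visit 30.
  Visit 33.
  At 33: go right to 7.
    7 is a leaf — visit 7.
Full in-order sequence: 23, 28, 4, 26, 17, 39, 36, 8, 30, 33, 7.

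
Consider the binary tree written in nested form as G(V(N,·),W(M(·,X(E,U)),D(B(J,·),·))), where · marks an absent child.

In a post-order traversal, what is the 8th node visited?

Post-order visits the left subtree, then the right subtree, then the node.
At G: go left to V.
  At V: go left to N.
    N is a leaf — visit N.
  At V: no right child.
  Visit V.
At G: go right to W.
  At W: go left to M.
    At M: no left child.
    At M: go right to X.
      At X: go left to E.
        E is a leaf — visit E.
      At X: go right to U.
        U is a leaf — visit U.
      Visit X.
    Visit M.
  At W: go right to D.
    At D: go left to B.
      At B: go left to J.
        J is a leaf — visit J.
      At B: no right child.
      Visit B.
    At D: no right child.
    Visit D.
  Visit W.
Visit G.
Full post-order sequence: N, V, E, U, X, M, J, B, D, W, G.

B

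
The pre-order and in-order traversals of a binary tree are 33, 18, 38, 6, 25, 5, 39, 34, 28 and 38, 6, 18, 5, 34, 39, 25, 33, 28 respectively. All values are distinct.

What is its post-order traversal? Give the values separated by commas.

6, 38, 34, 39, 5, 25, 18, 28, 33

The first element of pre-order is the root; it splits in-order into left and right subtrees.
Root 33: left subtree has 7 nodes {38, 6, 18, 5, 34, 39, 25}, right has 1 {28}.
  Root 18: left subtree has 2 nodes {38, 6}, right has 4 {5, 34, 39, 25}.
    Root 38: left subtree has 0 nodes { }, right has 1 {6}.
    Root 25: left subtree has 3 nodes {5, 34, 39}, right has 0 { }.
      Root 5: left subtree has 0 nodes { }, right has 2 {34, 39}.
        Root 39: left subtree has 1 node {34}, right has 0 { }.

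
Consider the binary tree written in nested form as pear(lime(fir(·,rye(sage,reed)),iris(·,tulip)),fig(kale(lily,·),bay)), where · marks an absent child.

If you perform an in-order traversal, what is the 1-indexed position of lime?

5

In-order visits the left subtree, then the node, then the right subtree.
At pear: go left to lime.
  At lime: go left to fir.
    At fir: no left child.
    Visit fir.
    At fir: go right to rye.
      At rye: go left to sage.
        sage is a leaf — visit sage.
      Visit rye.
      At rye: go right to reed.
        reed is a leaf — visit reed.
  Visit lime.
  At lime: go right to iris.
    At iris: no left child.
    Visit iris.
    At iris: go right to tulip.
      tulip is a leaf — visit tulip.
Visit pear.
At pear: go right to fig.
  At fig: go left to kale.
    At kale: go left to lily.
      lily is a leaf — visit lily.
    Visit kale.
    At kale: no right child.
  Visit fig.
  At fig: go right to bay.
    bay is a leaf — visit bay.
Full in-order sequence: fir, sage, rye, reed, lime, iris, tulip, pear, lily, kale, fig, bay.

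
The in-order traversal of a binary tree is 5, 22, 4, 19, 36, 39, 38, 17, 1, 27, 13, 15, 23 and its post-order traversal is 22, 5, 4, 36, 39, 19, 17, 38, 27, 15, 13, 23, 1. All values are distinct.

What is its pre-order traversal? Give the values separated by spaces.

The last element of post-order is the root; it splits in-order into left and right subtrees.
Root 1: left subtree has 8 nodes {5, 22, 4, 19, 36, 39, 38, 17}, right has 4 {27, 13, 15, 23}.
  Root 38: left subtree has 6 nodes {5, 22, 4, 19, 36, 39}, right has 1 {17}.
    Root 19: left subtree has 3 nodes {5, 22, 4}, right has 2 {36, 39}.
      Root 4: left subtree has 2 nodes {5, 22}, right has 0 { }.
        Root 5: left subtree has 0 nodes { }, right has 1 {22}.
      Root 39: left subtree has 1 node {36}, right has 0 { }.
  Root 23: left subtree has 3 nodes {27, 13, 15}, right has 0 { }.
    Root 13: left subtree has 1 node {27}, right has 1 {15}.

1 38 19 4 5 22 39 36 17 23 13 27 15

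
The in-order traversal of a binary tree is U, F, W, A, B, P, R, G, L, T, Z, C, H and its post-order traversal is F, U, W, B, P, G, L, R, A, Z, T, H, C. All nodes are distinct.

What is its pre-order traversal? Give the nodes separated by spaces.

The last element of post-order is the root; it splits in-order into left and right subtrees.
Root C: left subtree has 11 nodes {U, F, W, A, B, P, R, G, L, T, Z}, right has 1 {H}.
  Root T: left subtree has 9 nodes {U, F, W, A, B, P, R, G, L}, right has 1 {Z}.
    Root A: left subtree has 3 nodes {U, F, W}, right has 5 {B, P, R, G, L}.
      Root W: left subtree has 2 nodes {U, F}, right has 0 { }.
        Root U: left subtree has 0 nodes { }, right has 1 {F}.
      Root R: left subtree has 2 nodes {B, P}, right has 2 {G, L}.
        Root P: left subtree has 1 node {B}, right has 0 { }.
        Root L: left subtree has 1 node {G}, right has 0 { }.

C T A W U F R P B L G Z H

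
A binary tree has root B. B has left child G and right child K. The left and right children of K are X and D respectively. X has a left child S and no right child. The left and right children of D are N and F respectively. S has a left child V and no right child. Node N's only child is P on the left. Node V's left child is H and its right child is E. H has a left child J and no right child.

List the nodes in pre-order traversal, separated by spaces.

Pre-order visits the node, then its left subtree, then its right subtree.
Visit B.
At B: go left to G.
  G is a leaf — visit G.
At B: go right to K.
  Visit K.
  At K: go left to X.
    Visit X.
    At X: go left to S.
      Visit S.
      At S: go left to V.
        Visit V.
        At V: go left to H.
          Visit H.
          At H: go left to J.
            J is a leaf — visit J.
          At H: no right child.
        At V: go right to E.
          E is a leaf — visit E.
      At S: no right child.
    At X: no right child.
  At K: go right to D.
    Visit D.
    At D: go left to N.
      Visit N.
      At N: go left to P.
        P is a leaf — visit P.
      At N: no right child.
    At D: go right to F.
      F is a leaf — visit F.

B G K X S V H J E D N P F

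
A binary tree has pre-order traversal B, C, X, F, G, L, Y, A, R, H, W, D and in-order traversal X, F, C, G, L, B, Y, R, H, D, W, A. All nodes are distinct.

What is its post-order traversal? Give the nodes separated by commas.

F, X, L, G, C, D, W, H, R, A, Y, B

The first element of pre-order is the root; it splits in-order into left and right subtrees.
Root B: left subtree has 5 nodes {X, F, C, G, L}, right has 6 {Y, R, H, D, W, A}.
  Root C: left subtree has 2 nodes {X, F}, right has 2 {G, L}.
    Root X: left subtree has 0 nodes { }, right has 1 {F}.
    Root G: left subtree has 0 nodes { }, right has 1 {L}.
  Root Y: left subtree has 0 nodes { }, right has 5 {R, H, D, W, A}.
    Root A: left subtree has 4 nodes {R, H, D, W}, right has 0 { }.
      Root R: left subtree has 0 nodes { }, right has 3 {H, D, W}.
        Root H: left subtree has 0 nodes { }, right has 2 {D, W}.
          Root W: left subtree has 1 node {D}, right has 0 { }.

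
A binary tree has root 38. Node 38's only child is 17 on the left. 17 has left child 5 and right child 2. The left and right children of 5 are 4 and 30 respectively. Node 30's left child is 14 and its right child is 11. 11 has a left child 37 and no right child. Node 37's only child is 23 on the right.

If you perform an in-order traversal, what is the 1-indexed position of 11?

7

In-order visits the left subtree, then the node, then the right subtree.
At 38: go left to 17.
  At 17: go left to 5.
    At 5: go left to 4.
      4 is a leaf — visit 4.
    Visit 5.
    At 5: go right to 30.
      At 30: go left to 14.
        14 is a leaf — visit 14.
      Visit 30.
      At 30: go right to 11.
        At 11: go left to 37.
          At 37: no left child.
          Visit 37.
          At 37: go right to 23.
            23 is a leaf — visit 23.
        Visit 11.
        At 11: no right child.
  Visit 17.
  At 17: go right to 2.
    2 is a leaf — visit 2.
Visit 38.
At 38: no right child.
Full in-order sequence: 4, 5, 14, 30, 37, 23, 11, 17, 2, 38.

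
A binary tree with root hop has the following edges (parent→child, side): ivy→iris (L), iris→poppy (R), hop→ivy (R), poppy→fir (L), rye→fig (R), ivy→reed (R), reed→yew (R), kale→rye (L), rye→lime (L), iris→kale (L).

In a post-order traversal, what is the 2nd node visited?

Post-order visits the left subtree, then the right subtree, then the node.
At hop: no left child.
At hop: go right to ivy.
  At ivy: go left to iris.
    At iris: go left to kale.
      At kale: go left to rye.
        At rye: go left to lime.
          lime is a leaf — visit lime.
        At rye: go right to fig.
          fig is a leaf — visit fig.
        Visit rye.
      At kale: no right child.
      Visit kale.
    At iris: go right to poppy.
      At poppy: go left to fir.
        fir is a leaf — visit fir.
      At poppy: no right child.
      Visit poppy.
    Visit iris.
  At ivy: go right to reed.
    At reed: no left child.
    At reed: go right to yew.
      yew is a leaf — visit yew.
    Visit reed.
  Visit ivy.
Visit hop.
Full post-order sequence: lime, fig, rye, kale, fir, poppy, iris, yew, reed, ivy, hop.

fig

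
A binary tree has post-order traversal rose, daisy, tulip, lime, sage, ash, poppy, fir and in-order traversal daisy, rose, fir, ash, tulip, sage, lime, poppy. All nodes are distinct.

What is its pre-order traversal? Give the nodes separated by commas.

fir, daisy, rose, poppy, ash, sage, tulip, lime

The last element of post-order is the root; it splits in-order into left and right subtrees.
Root fir: left subtree has 2 nodes {daisy, rose}, right has 5 {ash, tulip, sage, lime, poppy}.
  Root daisy: left subtree has 0 nodes { }, right has 1 {rose}.
  Root poppy: left subtree has 4 nodes {ash, tulip, sage, lime}, right has 0 { }.
    Root ash: left subtree has 0 nodes { }, right has 3 {tulip, sage, lime}.
      Root sage: left subtree has 1 node {tulip}, right has 1 {lime}.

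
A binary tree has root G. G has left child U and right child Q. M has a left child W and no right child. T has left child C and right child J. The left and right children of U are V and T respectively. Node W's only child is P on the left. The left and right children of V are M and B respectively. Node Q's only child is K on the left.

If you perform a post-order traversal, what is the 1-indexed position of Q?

Post-order visits the left subtree, then the right subtree, then the node.
At G: go left to U.
  At U: go left to V.
    At V: go left to M.
      At M: go left to W.
        At W: go left to P.
          P is a leaf — visit P.
        At W: no right child.
        Visit W.
      At M: no right child.
      Visit M.
    At V: go right to B.
      B is a leaf — visit B.
    Visit V.
  At U: go right to T.
    At T: go left to C.
      C is a leaf — visit C.
    At T: go right to J.
      J is a leaf — visit J.
    Visit T.
  Visit U.
At G: go right to Q.
  At Q: go left to K.
    K is a leaf — visit K.
  At Q: no right child.
  Visit Q.
Visit G.
Full post-order sequence: P, W, M, B, V, C, J, T, U, K, Q, G.

11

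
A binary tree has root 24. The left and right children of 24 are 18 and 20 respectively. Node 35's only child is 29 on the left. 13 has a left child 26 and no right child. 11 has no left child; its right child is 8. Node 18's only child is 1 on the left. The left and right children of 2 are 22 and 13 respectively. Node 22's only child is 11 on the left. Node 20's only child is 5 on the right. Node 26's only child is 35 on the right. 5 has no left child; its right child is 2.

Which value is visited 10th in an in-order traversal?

In-order visits the left subtree, then the node, then the right subtree.
At 24: go left to 18.
  At 18: go left to 1.
    1 is a leaf — visit 1.
  Visit 18.
  At 18: no right child.
Visit 24.
At 24: go right to 20.
  At 20: no left child.
  Visit 20.
  At 20: go right to 5.
    At 5: no left child.
    Visit 5.
    At 5: go right to 2.
      At 2: go left to 22.
        At 22: go left to 11.
          At 11: no left child.
          Visit 11.
          At 11: go right to 8.
            8 is a leaf — visit 8.
        Visit 22.
        At 22: no right child.
      Visit 2.
      At 2: go right to 13.
        At 13: go left to 26.
          At 26: no left child.
          Visit 26.
          At 26: go right to 35.
            At 35: go left to 29.
              29 is a leaf — visit 29.
            Visit 35.
            At 35: no right child.
        Visit 13.
        At 13: no right child.
Full in-order sequence: 1, 18, 24, 20, 5, 11, 8, 22, 2, 26, 29, 35, 13.

26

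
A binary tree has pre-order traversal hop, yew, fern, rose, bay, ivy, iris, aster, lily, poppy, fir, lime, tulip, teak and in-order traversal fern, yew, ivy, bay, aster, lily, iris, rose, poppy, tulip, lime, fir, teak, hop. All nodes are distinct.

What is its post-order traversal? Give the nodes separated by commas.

fern, ivy, lily, aster, iris, bay, tulip, lime, teak, fir, poppy, rose, yew, hop

The first element of pre-order is the root; it splits in-order into left and right subtrees.
Root hop: left subtree has 13 nodes {fern, yew, ivy, bay, aster, lily, iris, rose, poppy, tulip, lime, fir, teak}, right has 0 { }.
  Root yew: left subtree has 1 node {fern}, right has 11 {ivy, bay, aster, lily, iris, rose, poppy, tulip, lime, fir, teak}.
    Root rose: left subtree has 5 nodes {ivy, bay, aster, lily, iris}, right has 5 {poppy, tulip, lime, fir, teak}.
      Root bay: left subtree has 1 node {ivy}, right has 3 {aster, lily, iris}.
        Root iris: left subtree has 2 nodes {aster, lily}, right has 0 { }.
          Root aster: left subtree has 0 nodes { }, right has 1 {lily}.
      Root poppy: left subtree has 0 nodes { }, right has 4 {tulip, lime, fir, teak}.
        Root fir: left subtree has 2 nodes {tulip, lime}, right has 1 {teak}.
          Root lime: left subtree has 1 node {tulip}, right has 0 { }.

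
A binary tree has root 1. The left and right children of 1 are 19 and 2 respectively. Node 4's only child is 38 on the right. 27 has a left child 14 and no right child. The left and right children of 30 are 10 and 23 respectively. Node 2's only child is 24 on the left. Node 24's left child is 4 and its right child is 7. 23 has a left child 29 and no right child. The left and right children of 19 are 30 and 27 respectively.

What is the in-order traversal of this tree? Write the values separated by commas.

10, 30, 29, 23, 19, 14, 27, 1, 4, 38, 24, 7, 2

In-order visits the left subtree, then the node, then the right subtree.
At 1: go left to 19.
  At 19: go left to 30.
    At 30: go left to 10.
      10 is a leaf — visit 10.
    Visit 30.
    At 30: go right to 23.
      At 23: go left to 29.
        29 is a leaf — visit 29.
      Visit 23.
      At 23: no right child.
  Visit 19.
  At 19: go right to 27.
    At 27: go left to 14.
      14 is a leaf — visit 14.
    Visit 27.
    At 27: no right child.
Visit 1.
At 1: go right to 2.
  At 2: go left to 24.
    At 24: go left to 4.
      At 4: no left child.
      Visit 4.
      At 4: go right to 38.
        38 is a leaf — visit 38.
    Visit 24.
    At 24: go right to 7.
      7 is a leaf — visit 7.
  Visit 2.
  At 2: no right child.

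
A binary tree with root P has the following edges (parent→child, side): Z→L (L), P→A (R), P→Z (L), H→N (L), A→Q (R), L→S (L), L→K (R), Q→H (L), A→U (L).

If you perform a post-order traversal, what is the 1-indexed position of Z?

4

Post-order visits the left subtree, then the right subtree, then the node.
At P: go left to Z.
  At Z: go left to L.
    At L: go left to S.
      S is a leaf — visit S.
    At L: go right to K.
      K is a leaf — visit K.
    Visit L.
  At Z: no right child.
  Visit Z.
At P: go right to A.
  At A: go left to U.
    U is a leaf — visit U.
  At A: go right to Q.
    At Q: go left to H.
      At H: go left to N.
        N is a leaf — visit N.
      At H: no right child.
      Visit H.
    At Q: no right child.
    Visit Q.
  Visit A.
Visit P.
Full post-order sequence: S, K, L, Z, U, N, H, Q, A, P.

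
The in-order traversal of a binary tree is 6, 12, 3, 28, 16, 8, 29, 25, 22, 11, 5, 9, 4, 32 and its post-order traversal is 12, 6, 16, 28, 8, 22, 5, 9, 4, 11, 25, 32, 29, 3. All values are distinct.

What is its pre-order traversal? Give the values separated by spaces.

The last element of post-order is the root; it splits in-order into left and right subtrees.
Root 3: left subtree has 2 nodes {6, 12}, right has 11 {28, 16, 8, 29, 25, 22, 11, 5, 9, 4, 32}.
  Root 6: left subtree has 0 nodes { }, right has 1 {12}.
  Root 29: left subtree has 3 nodes {28, 16, 8}, right has 7 {25, 22, 11, 5, 9, 4, 32}.
    Root 8: left subtree has 2 nodes {28, 16}, right has 0 { }.
      Root 28: left subtree has 0 nodes { }, right has 1 {16}.
    Root 32: left subtree has 6 nodes {25, 22, 11, 5, 9, 4}, right has 0 { }.
      Root 25: left subtree has 0 nodes { }, right has 5 {22, 11, 5, 9, 4}.
        Root 11: left subtree has 1 node {22}, right has 3 {5, 9, 4}.
          Root 4: left subtree has 2 nodes {5, 9}, right has 0 { }.
            Root 9: left subtree has 1 node {5}, right has 0 { }.

3 6 12 29 8 28 16 32 25 11 22 4 9 5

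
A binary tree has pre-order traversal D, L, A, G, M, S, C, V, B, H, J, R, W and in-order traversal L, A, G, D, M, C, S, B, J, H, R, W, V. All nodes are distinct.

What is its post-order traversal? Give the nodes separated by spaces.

G A L C J W R H B V S M D

The first element of pre-order is the root; it splits in-order into left and right subtrees.
Root D: left subtree has 3 nodes {L, A, G}, right has 9 {M, C, S, B, J, H, R, W, V}.
  Root L: left subtree has 0 nodes { }, right has 2 {A, G}.
    Root A: left subtree has 0 nodes { }, right has 1 {G}.
  Root M: left subtree has 0 nodes { }, right has 8 {C, S, B, J, H, R, W, V}.
    Root S: left subtree has 1 node {C}, right has 6 {B, J, H, R, W, V}.
      Root V: left subtree has 5 nodes {B, J, H, R, W}, right has 0 { }.
        Root B: left subtree has 0 nodes { }, right has 4 {J, H, R, W}.
          Root H: left subtree has 1 node {J}, right has 2 {R, W}.
            Root R: left subtree has 0 nodes { }, right has 1 {W}.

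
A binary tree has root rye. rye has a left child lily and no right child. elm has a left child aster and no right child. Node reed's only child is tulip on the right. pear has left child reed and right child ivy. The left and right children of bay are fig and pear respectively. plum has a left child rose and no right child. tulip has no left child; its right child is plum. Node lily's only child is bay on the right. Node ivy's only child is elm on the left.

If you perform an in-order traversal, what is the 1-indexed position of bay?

In-order visits the left subtree, then the node, then the right subtree.
At rye: go left to lily.
  At lily: no left child.
  Visit lily.
  At lily: go right to bay.
    At bay: go left to fig.
      fig is a leaf — visit fig.
    Visit bay.
    At bay: go right to pear.
      At pear: go left to reed.
        At reed: no left child.
        Visit reed.
        At reed: go right to tulip.
          At tulip: no left child.
          Visit tulip.
          At tulip: go right to plum.
            At plum: go left to rose.
              rose is a leaf — visit rose.
            Visit plum.
            At plum: no right child.
      Visit pear.
      At pear: go right to ivy.
        At ivy: go left to elm.
          At elm: go left to aster.
            aster is a leaf — visit aster.
          Visit elm.
          At elm: no right child.
        Visit ivy.
        At ivy: no right child.
Visit rye.
At rye: no right child.
Full in-order sequence: lily, fig, bay, reed, tulip, rose, plum, pear, aster, elm, ivy, rye.

3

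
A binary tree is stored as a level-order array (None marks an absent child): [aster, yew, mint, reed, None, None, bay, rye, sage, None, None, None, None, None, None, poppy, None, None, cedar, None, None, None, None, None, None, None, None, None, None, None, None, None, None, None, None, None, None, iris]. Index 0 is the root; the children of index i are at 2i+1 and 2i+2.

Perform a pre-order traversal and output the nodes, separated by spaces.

Pre-order visits the node, then its left subtree, then its right subtree.
Visit aster.
At aster: go left to yew.
  Visit yew.
  At yew: go left to reed.
    Visit reed.
    At reed: go left to rye.
      Visit rye.
      At rye: go left to poppy.
        poppy is a leaf — visit poppy.
      At rye: no right child.
    At reed: go right to sage.
      Visit sage.
      At sage: no left child.
      At sage: go right to cedar.
        Visit cedar.
        At cedar: go left to iris.
          iris is a leaf — visit iris.
        At cedar: no right child.
  At yew: no right child.
At aster: go right to mint.
  Visit mint.
  At mint: no left child.
  At mint: go right to bay.
    bay is a leaf — visit bay.

aster yew reed rye poppy sage cedar iris mint bay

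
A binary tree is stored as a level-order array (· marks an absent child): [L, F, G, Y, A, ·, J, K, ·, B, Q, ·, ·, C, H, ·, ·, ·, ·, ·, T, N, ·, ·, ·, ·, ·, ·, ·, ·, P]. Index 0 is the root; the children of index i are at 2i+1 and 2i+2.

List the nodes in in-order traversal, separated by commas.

K, Y, F, B, T, A, N, Q, L, G, C, J, H, P

In-order visits the left subtree, then the node, then the right subtree.
At L: go left to F.
  At F: go left to Y.
    At Y: go left to K.
      K is a leaf — visit K.
    Visit Y.
    At Y: no right child.
  Visit F.
  At F: go right to A.
    At A: go left to B.
      At B: no left child.
      Visit B.
      At B: go right to T.
        T is a leaf — visit T.
    Visit A.
    At A: go right to Q.
      At Q: go left to N.
        N is a leaf — visit N.
      Visit Q.
      At Q: no right child.
Visit L.
At L: go right to G.
  At G: no left child.
  Visit G.
  At G: go right to J.
    At J: go left to C.
      C is a leaf — visit C.
    Visit J.
    At J: go right to H.
      At H: no left child.
      Visit H.
      At H: go right to P.
        P is a leaf — visit P.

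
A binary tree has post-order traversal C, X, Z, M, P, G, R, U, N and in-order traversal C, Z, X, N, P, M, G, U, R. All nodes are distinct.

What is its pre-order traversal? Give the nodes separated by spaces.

N Z C X U G P M R

The last element of post-order is the root; it splits in-order into left and right subtrees.
Root N: left subtree has 3 nodes {C, Z, X}, right has 5 {P, M, G, U, R}.
  Root Z: left subtree has 1 node {C}, right has 1 {X}.
  Root U: left subtree has 3 nodes {P, M, G}, right has 1 {R}.
    Root G: left subtree has 2 nodes {P, M}, right has 0 { }.
      Root P: left subtree has 0 nodes { }, right has 1 {M}.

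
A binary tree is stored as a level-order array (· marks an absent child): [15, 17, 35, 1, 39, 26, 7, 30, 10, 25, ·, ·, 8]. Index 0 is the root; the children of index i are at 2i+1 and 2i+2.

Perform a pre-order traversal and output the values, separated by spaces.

15 17 1 30 10 39 25 35 26 8 7

Pre-order visits the node, then its left subtree, then its right subtree.
Visit 15.
At 15: go left to 17.
  Visit 17.
  At 17: go left to 1.
    Visit 1.
    At 1: go left to 30.
      30 is a leaf — visit 30.
    At 1: go right to 10.
      10 is a leaf — visit 10.
  At 17: go right to 39.
    Visit 39.
    At 39: go left to 25.
      25 is a leaf — visit 25.
    At 39: no right child.
At 15: go right to 35.
  Visit 35.
  At 35: go left to 26.
    Visit 26.
    At 26: no left child.
    At 26: go right to 8.
      8 is a leaf — visit 8.
  At 35: go right to 7.
    7 is a leaf — visit 7.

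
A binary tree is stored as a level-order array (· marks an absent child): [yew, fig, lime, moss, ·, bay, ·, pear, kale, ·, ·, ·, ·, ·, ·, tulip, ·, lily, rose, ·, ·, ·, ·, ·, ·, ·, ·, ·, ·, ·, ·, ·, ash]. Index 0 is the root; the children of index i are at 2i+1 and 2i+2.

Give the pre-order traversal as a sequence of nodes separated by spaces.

Pre-order visits the node, then its left subtree, then its right subtree.
Visit yew.
At yew: go left to fig.
  Visit fig.
  At fig: go left to moss.
    Visit moss.
    At moss: go left to pear.
      Visit pear.
      At pear: go left to tulip.
        Visit tulip.
        At tulip: no left child.
        At tulip: go right to ash.
          ash is a leaf — visit ash.
      At pear: no right child.
    At moss: go right to kale.
      Visit kale.
      At kale: go left to lily.
        lily is a leaf — visit lily.
      At kale: go right to rose.
        rose is a leaf — visit rose.
  At fig: no right child.
At yew: go right to lime.
  Visit lime.
  At lime: go left to bay.
    bay is a leaf — visit bay.
  At lime: no right child.

yew fig moss pear tulip ash kale lily rose lime bay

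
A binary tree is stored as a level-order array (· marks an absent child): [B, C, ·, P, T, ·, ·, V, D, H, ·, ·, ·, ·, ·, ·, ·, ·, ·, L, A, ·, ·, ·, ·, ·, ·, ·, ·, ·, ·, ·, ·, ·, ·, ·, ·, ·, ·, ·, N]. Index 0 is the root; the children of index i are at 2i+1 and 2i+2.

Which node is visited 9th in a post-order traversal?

Post-order visits the left subtree, then the right subtree, then the node.
At B: go left to C.
  At C: go left to P.
    At P: go left to V.
      V is a leaf — visit V.
    At P: go right to D.
      D is a leaf — visit D.
    Visit P.
  At C: go right to T.
    At T: go left to H.
      At H: go left to L.
        At L: no left child.
        At L: go right to N.
          N is a leaf — visit N.
        Visit L.
      At H: go right to A.
        A is a leaf — visit A.
      Visit H.
    At T: no right child.
    Visit T.
  Visit C.
At B: no right child.
Visit B.
Full post-order sequence: V, D, P, N, L, A, H, T, C, B.

C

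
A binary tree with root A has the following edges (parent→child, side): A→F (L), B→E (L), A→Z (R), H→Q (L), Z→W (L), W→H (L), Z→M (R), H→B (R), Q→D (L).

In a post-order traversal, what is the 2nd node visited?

D

Post-order visits the left subtree, then the right subtree, then the node.
At A: go left to F.
  F is a leaf — visit F.
At A: go right to Z.
  At Z: go left to W.
    At W: go left to H.
      At H: go left to Q.
        At Q: go left to D.
          D is a leaf — visit D.
        At Q: no right child.
        Visit Q.
      At H: go right to B.
        At B: go left to E.
          E is a leaf — visit E.
        At B: no right child.
        Visit B.
      Visit H.
    At W: no right child.
    Visit W.
  At Z: go right to M.
    M is a leaf — visit M.
  Visit Z.
Visit A.
Full post-order sequence: F, D, Q, E, B, H, W, M, Z, A.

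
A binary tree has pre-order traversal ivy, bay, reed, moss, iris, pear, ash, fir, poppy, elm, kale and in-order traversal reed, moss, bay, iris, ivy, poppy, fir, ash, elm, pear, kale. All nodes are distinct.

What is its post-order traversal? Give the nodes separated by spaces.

moss reed iris bay poppy fir elm ash kale pear ivy

The first element of pre-order is the root; it splits in-order into left and right subtrees.
Root ivy: left subtree has 4 nodes {reed, moss, bay, iris}, right has 6 {poppy, fir, ash, elm, pear, kale}.
  Root bay: left subtree has 2 nodes {reed, moss}, right has 1 {iris}.
    Root reed: left subtree has 0 nodes { }, right has 1 {moss}.
  Root pear: left subtree has 4 nodes {poppy, fir, ash, elm}, right has 1 {kale}.
    Root ash: left subtree has 2 nodes {poppy, fir}, right has 1 {elm}.
      Root fir: left subtree has 1 node {poppy}, right has 0 { }.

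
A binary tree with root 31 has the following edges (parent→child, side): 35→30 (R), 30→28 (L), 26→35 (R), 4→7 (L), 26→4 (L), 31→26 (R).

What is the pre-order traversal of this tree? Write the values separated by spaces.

31 26 4 7 35 30 28

Pre-order visits the node, then its left subtree, then its right subtree.
Visit 31.
At 31: no left child.
At 31: go right to 26.
  Visit 26.
  At 26: go left to 4.
    Visit 4.
    At 4: go left to 7.
      7 is a leaf — visit 7.
    At 4: no right child.
  At 26: go right to 35.
    Visit 35.
    At 35: no left child.
    At 35: go right to 30.
      Visit 30.
      At 30: go left to 28.
        28 is a leaf — visit 28.
      At 30: no right child.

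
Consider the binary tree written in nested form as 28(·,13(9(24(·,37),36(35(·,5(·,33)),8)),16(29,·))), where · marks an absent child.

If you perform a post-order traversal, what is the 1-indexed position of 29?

9

Post-order visits the left subtree, then the right subtree, then the node.
At 28: no left child.
At 28: go right to 13.
  At 13: go left to 9.
    At 9: go left to 24.
      At 24: no left child.
      At 24: go right to 37.
        37 is a leaf — visit 37.
      Visit 24.
    At 9: go right to 36.
      At 36: go left to 35.
        At 35: no left child.
        At 35: go right to 5.
          At 5: no left child.
          At 5: go right to 33.
            33 is a leaf — visit 33.
          Visit 5.
        Visit 35.
      At 36: go right to 8.
        8 is a leaf — visit 8.
      Visit 36.
    Visit 9.
  At 13: go right to 16.
    At 16: go left to 29.
      29 is a leaf — visit 29.
    At 16: no right child.
    Visit 16.
  Visit 13.
Visit 28.
Full post-order sequence: 37, 24, 33, 5, 35, 8, 36, 9, 29, 16, 13, 28.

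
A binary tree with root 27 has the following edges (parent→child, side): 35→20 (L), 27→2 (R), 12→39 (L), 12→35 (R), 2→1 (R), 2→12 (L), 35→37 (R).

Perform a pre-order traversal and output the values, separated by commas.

Pre-order visits the node, then its left subtree, then its right subtree.
Visit 27.
At 27: no left child.
At 27: go right to 2.
  Visit 2.
  At 2: go left to 12.
    Visit 12.
    At 12: go left to 39.
      39 is a leaf — visit 39.
    At 12: go right to 35.
      Visit 35.
      At 35: go left to 20.
        20 is a leaf — visit 20.
      At 35: go right to 37.
        37 is a leaf — visit 37.
  At 2: go right to 1.
    1 is a leaf — visit 1.

27, 2, 12, 39, 35, 20, 37, 1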